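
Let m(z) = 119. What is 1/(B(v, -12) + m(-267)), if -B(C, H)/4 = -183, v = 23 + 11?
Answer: 1/851 ≈ 0.0011751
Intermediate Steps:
v = 34
B(C, H) = 732 (B(C, H) = -4*(-183) = 732)
1/(B(v, -12) + m(-267)) = 1/(732 + 119) = 1/851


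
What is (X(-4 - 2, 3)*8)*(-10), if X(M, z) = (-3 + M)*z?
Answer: 2160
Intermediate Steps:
X(M, z) = z*(-3 + M)
(X(-4 - 2, 3)*8)*(-10) = ((3*(-3 + (-4 - 2)))*8)*(-10) = ((3*(-3 - 6))*8)*(-10) = ((3*(-9))*8)*(-10) = -27*8*(-10) = -216*(-10) = 2160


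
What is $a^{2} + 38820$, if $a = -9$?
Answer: $38901$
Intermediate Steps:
$a^{2} + 38820 = \left(-9\right)^{2} + 38820 = 81 + 38820 = 38901$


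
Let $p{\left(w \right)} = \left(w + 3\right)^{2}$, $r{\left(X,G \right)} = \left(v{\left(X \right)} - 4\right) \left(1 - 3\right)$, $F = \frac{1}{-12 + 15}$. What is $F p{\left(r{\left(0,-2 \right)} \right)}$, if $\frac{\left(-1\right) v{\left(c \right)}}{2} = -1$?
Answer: $\frac{49}{3} \approx 16.333$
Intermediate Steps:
$v{\left(c \right)} = 2$ ($v{\left(c \right)} = \left(-2\right) \left(-1\right) = 2$)
$F = \frac{1}{3} \approx 0.33333$
$r{\left(X,G \right)} = 4$ ($r{\left(X,G \right)} = \left(2 - 4\right) \left(1 - 3\right) = \left(-2\right) \left(-2\right) = 4$)
$p{\left(w \right)} = \left(3 + w\right)^{2}$
$F p{\left(r{\left(0,-2 \right)} \right)} = \frac{\left(3 + 4\right)^{2}}{3} = \frac{7^{2}}{3} = \frac{1}{3} \cdot 49 = \frac{49}{3}$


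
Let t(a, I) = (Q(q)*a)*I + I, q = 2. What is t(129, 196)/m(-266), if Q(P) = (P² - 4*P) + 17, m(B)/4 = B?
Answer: -5873/19 ≈ -309.11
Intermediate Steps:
m(B) = 4*B
Q(P) = 17 + P² - 4*P
t(a, I) = I + 13*I*a (t(a, I) = ((17 + 2² - 4*2)*a)*I + I = ((17 + 4 - 8)*a)*I + I = (13*a)*I + I = 13*I*a + I = I + 13*I*a)
t(129, 196)/m(-266) = (196*(1 + 13*129))/((4*(-266))) = (196*(1 + 1677))/(-1064) = (196*1678)*(-1/1064) = 328888*(-1/1064) = -5873/19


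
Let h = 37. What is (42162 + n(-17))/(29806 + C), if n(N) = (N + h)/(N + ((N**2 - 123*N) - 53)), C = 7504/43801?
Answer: 213298255312/150789882705 ≈ 1.4145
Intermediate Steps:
C = 7504/43801 (C = 7504*(1/43801) = 7504/43801 ≈ 0.17132)
n(N) = (37 + N)/(-53 + N**2 - 122*N) (n(N) = (N + 37)/(N + ((N**2 - 123*N) - 53)) = (37 + N)/(N + (-53 + N**2 - 123*N)) = (37 + N)/(-53 + N**2 - 122*N))
(42162 + n(-17))/(29806 + C) = (42162 + (37 - 17)/(-53 + (-17)**2 - 122*(-17)))/(29806 + 7504/43801) = (42162 + 20/(-53 + 289 + 2074))/(1305540110/43801) = (42162 + 20/2310)*(43801/1305540110) = (42162 + (1/2310)*20)*(43801/1305540110) = (42162 + 2/231)*(43801/1305540110) = (9739424/231)*(43801/1305540110) = 213298255312/150789882705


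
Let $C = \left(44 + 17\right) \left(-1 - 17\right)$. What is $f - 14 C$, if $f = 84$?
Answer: $15456$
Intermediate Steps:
$C = -1098$ ($C = 61 \left(-18\right) = -1098$)
$f - 14 C = 84 - -15372 = 84 + 15372 = 15456$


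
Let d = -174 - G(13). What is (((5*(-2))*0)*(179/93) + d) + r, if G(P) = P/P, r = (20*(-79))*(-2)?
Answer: 2985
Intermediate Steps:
r = 3160 (r = -1580*(-2) = 3160)
G(P) = 1
d = -175 (d = -174 - 1*1 = -174 - 1 = -175)
(((5*(-2))*0)*(179/93) + d) + r = (((5*(-2))*0)*(179/93) - 175) + 3160 = ((-10*0)*(179*(1/93)) - 175) + 3160 = (0*(179/93) - 175) + 3160 = (0 - 175) + 3160 = -175 + 3160 = 2985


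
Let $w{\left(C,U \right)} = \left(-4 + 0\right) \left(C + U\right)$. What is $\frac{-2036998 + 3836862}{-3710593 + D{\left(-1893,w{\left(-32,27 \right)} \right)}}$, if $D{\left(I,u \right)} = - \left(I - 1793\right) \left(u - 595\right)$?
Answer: $- \frac{1799864}{5830043} \approx -0.30872$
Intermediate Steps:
$w{\left(C,U \right)} = - 4 C - 4 U$ ($w{\left(C,U \right)} = - 4 \left(C + U\right) = - 4 C - 4 U$)
$D{\left(I,u \right)} = - \left(-1793 + I\right) \left(-595 + u\right)$
$\frac{-2036998 + 3836862}{-3710593 + D{\left(-1893,w{\left(-32,27 \right)} \right)}} = \frac{-2036998 + 3836862}{-3710593 + \left(-1066835 + 595 \left(-1893\right) + 1793 \left(\left(-4\right) \left(-32\right) - 108\right) - - 1893 \left(\left(-4\right) \left(-32\right) - 108\right)\right)} = \frac{1799864}{-3710593 - \left(2193170 - 3686 \left(128 - 108\right)\right)} = \frac{1799864}{-3710593 - \left(2157310 - 37860\right)} = \frac{1799864}{-3710593 + \left(-1066835 - 1126335 + 35860 + 37860\right)} = \frac{1799864}{-3710593 - 2119450} = \frac{1799864}{-5830043} = 1799864 \left(- \frac{1}{5830043}\right) = - \frac{1799864}{5830043}$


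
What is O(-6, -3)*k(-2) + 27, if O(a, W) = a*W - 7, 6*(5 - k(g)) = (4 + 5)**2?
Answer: -133/2 ≈ -66.500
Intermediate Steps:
k(g) = -17/2 (k(g) = 5 - (4 + 5)**2/6 = 5 - 1/6*9**2 = 5 - 1/6*81 = 5 - 27/2 = -17/2)
O(a, W) = -7 + W*a (O(a, W) = W*a - 7 = -7 + W*a)
O(-6, -3)*k(-2) + 27 = (-7 - 3*(-6))*(-17/2) + 27 = (-7 + 18)*(-17/2) + 27 = 11*(-17/2) + 27 = -187/2 + 27 = -133/2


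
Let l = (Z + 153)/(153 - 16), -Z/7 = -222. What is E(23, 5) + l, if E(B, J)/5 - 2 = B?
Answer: 18832/137 ≈ 137.46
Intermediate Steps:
Z = 1554 (Z = -7*(-222) = 1554)
l = 1707/137 (l = (1554 + 153)/(153 - 16) = 1707/137 ≈ 12.460)
E(B, J) = 10 + 5*B
E(23, 5) + l = (10 + 5*23) + 1707/137 = (10 + 115) + 1707/137 = 125 + 1707/137 = 18832/137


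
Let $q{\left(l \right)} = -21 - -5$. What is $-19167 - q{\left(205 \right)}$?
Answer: $-19151$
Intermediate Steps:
$q{\left(l \right)} = -16$ ($q{\left(l \right)} = -21 + 5 = -16$)
$-19167 - q{\left(205 \right)} = -19167 - -16 = -19167 + 16 = -19151$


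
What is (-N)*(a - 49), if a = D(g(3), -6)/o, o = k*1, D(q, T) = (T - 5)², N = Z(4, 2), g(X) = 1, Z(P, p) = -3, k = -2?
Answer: -657/2 ≈ -328.50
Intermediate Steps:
N = -3
D(q, T) = (-5 + T)²
o = -2 (o = -2*1 = -2)
a = -121/2 (a = (-5 - 6)²/(-2) = (-11)²*(-½) = 121*(-½) = -121/2 ≈ -60.500)
(-N)*(a - 49) = (-1*(-3))*(-121/2 - 49) = 3*(-219/2) = -657/2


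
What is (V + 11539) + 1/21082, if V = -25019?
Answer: -284185359/21082 ≈ -13480.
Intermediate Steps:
(V + 11539) + 1/21082 = (-25019 + 11539) + 1/21082 = -13480 + 1/21082 = -284185359/21082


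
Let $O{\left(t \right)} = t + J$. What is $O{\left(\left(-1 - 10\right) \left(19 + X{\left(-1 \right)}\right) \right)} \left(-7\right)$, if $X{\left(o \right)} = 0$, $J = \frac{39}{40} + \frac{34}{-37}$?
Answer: $\frac{2164659}{1480} \approx 1462.6$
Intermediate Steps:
$J = \frac{83}{1480}$ ($J = 39 \cdot \frac{1}{40} + 34 \left(- \frac{1}{37}\right) = \frac{39}{40} - \frac{34}{37} = \frac{83}{1480} \approx 0.056081$)
$O{\left(t \right)} = \frac{83}{1480} + t$ ($O{\left(t \right)} = t + \frac{83}{1480} = \frac{83}{1480} + t$)
$O{\left(\left(-1 - 10\right) \left(19 + X{\left(-1 \right)}\right) \right)} \left(-7\right) = \left(\frac{83}{1480} + \left(-1 - 10\right) \left(19 + 0\right)\right) \left(-7\right) = \left(\frac{83}{1480} - 209\right) \left(-7\right) = \left(- \frac{309237}{1480}\right) \left(-7\right) = \frac{2164659}{1480}$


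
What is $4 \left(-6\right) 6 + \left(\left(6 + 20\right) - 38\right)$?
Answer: $-156$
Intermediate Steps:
$4 \left(-6\right) 6 + \left(\left(6 + 20\right) - 38\right) = \left(-24\right) 6 + \left(26 - 38\right) = -144 - 12 = -156$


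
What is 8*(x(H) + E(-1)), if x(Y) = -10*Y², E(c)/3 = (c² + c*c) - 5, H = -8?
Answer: -5192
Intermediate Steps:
E(c) = -15 + 6*c² (E(c) = 3*((c² + c*c) - 5) = 3*((c² + c²) - 5) = 3*(2*c² - 5) = 3*(-5 + 2*c²) = -15 + 6*c²)
8*(x(H) + E(-1)) = 8*(-10*(-8)² + (-15 + 6*(-1)²)) = 8*(-10*64 + (-15 + 6*1)) = 8*(-640 + (-15 + 6)) = 8*(-640 - 9) = 8*(-649) = -5192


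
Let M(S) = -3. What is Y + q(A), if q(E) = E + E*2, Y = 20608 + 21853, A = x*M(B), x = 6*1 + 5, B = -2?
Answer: 42362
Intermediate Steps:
x = 11 (x = 6 + 5 = 11)
A = -33 (A = 11*(-3) = -33)
Y = 42461
q(E) = 3*E (q(E) = E + 2*E = 3*E)
Y + q(A) = 42461 + 3*(-33) = 42461 - 99 = 42362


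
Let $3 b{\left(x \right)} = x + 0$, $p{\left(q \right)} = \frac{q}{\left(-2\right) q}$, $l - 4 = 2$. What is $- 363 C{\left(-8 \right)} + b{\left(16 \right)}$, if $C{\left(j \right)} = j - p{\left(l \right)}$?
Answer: $\frac{16367}{6} \approx 2727.8$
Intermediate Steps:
$l = 6$ ($l = 4 + 2 = 6$)
$p{\left(q \right)} = - \frac{1}{2}$ ($p{\left(q \right)} = q \left(- \frac{1}{2 q}\right) = - \frac{1}{2}$)
$C{\left(j \right)} = \frac{1}{2} + j$ ($C{\left(j \right)} = j - - \frac{1}{2} = j + \frac{1}{2} = \frac{1}{2} + j$)
$b{\left(x \right)} = \frac{x}{3}$ ($b{\left(x \right)} = \frac{x + 0}{3} = \frac{x}{3}$)
$- 363 C{\left(-8 \right)} + b{\left(16 \right)} = - 363 \left(\frac{1}{2} - 8\right) + \frac{1}{3} \cdot 16 = \left(-363\right) \left(- \frac{15}{2}\right) + \frac{16}{3} = \frac{5445}{2} + \frac{16}{3} = \frac{16367}{6}$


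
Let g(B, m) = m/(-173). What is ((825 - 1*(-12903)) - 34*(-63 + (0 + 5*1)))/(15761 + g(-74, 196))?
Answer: 2716100/2726457 ≈ 0.99620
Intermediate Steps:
g(B, m) = -m/173 (g(B, m) = m*(-1/173) = -m/173)
((825 - 1*(-12903)) - 34*(-63 + (0 + 5*1)))/(15761 + g(-74, 196)) = ((825 - 1*(-12903)) - 34*(-63 + (0 + 5*1)))/(15761 - 1/173*196) = ((825 + 12903) - 34*(-63 + (0 + 5)))/(15761 - 196/173) = (13728 - 34*(-63 + 5))/(2726457/173) = (13728 - 34*(-58))*(173/2726457) = (13728 + 1972)*(173/2726457) = 15700*(173/2726457) = 2716100/2726457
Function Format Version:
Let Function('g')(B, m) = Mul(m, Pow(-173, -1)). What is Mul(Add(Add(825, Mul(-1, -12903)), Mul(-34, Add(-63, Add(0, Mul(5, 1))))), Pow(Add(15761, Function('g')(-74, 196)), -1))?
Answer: Rational(2716100, 2726457) ≈ 0.99620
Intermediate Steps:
Function('g')(B, m) = Mul(Rational(-1, 173), m) (Function('g')(B, m) = Mul(m, Rational(-1, 173)) = Mul(Rational(-1, 173), m))
Mul(Add(Add(825, Mul(-1, -12903)), Mul(-34, Add(-63, Add(0, Mul(5, 1))))), Pow(Add(15761, Function('g')(-74, 196)), -1)) = Mul(Add(Add(825, Mul(-1, -12903)), Mul(-34, Add(-63, Add(0, Mul(5, 1))))), Pow(Add(15761, Mul(Rational(-1, 173), 196)), -1)) = Mul(Add(Add(825, 12903), Mul(-34, Add(-63, Add(0, 5)))), Pow(Add(15761, Rational(-196, 173)), -1)) = Mul(Add(13728, Mul(-34, Add(-63, 5))), Pow(Rational(2726457, 173), -1)) = Mul(Add(13728, Mul(-34, -58)), Rational(173, 2726457)) = Mul(Add(13728, 1972), Rational(173, 2726457)) = Mul(15700, Rational(173, 2726457)) = Rational(2716100, 2726457)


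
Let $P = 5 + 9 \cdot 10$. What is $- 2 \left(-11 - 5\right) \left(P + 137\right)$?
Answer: $7424$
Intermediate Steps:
$P = 95$ ($P = 5 + 90 = 95$)
$- 2 \left(-11 - 5\right) \left(P + 137\right) = - 2 \left(-11 - 5\right) \left(95 + 137\right) = \left(-2\right) \left(-16\right) 232 = 32 \cdot 232 = 7424$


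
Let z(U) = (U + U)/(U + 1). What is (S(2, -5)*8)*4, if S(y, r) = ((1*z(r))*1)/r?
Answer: -16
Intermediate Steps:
z(U) = 2*U/(1 + U) (z(U) = (2*U)/(1 + U) = 2*U/(1 + U))
S(y, r) = 2/(1 + r) (S(y, r) = ((1*(2*r/(1 + r)))*1)/r = ((2*r/(1 + r))*1)/r = (2*r/(1 + r))/r = 2/(1 + r))
(S(2, -5)*8)*4 = ((2/(1 - 5))*8)*4 = ((2/(-4))*8)*4 = ((2*(-¼))*8)*4 = -½*8*4 = -4*4 = -16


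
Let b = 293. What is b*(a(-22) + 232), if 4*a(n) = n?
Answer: 132729/2 ≈ 66365.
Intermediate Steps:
a(n) = n/4
b*(a(-22) + 232) = 293*((1/4)*(-22) + 232) = 293*(-11/2 + 232) = 293*(453/2) = 132729/2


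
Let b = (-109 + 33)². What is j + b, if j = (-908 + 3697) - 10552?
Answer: -1987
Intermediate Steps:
j = -7763 (j = 2789 - 10552 = -7763)
b = 5776 (b = (-76)² = 5776)
j + b = -7763 + 5776 = -1987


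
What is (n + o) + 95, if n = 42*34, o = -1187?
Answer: 336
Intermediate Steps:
n = 1428
(n + o) + 95 = (1428 - 1187) + 95 = 241 + 95 = 336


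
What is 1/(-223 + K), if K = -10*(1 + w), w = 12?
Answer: -1/353 ≈ -0.0028329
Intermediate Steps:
K = -130 (K = -10*(1 + 12) = -10*13 = -130)
1/(-223 + K) = 1/(-223 - 130) = 1/(-353) = -1/353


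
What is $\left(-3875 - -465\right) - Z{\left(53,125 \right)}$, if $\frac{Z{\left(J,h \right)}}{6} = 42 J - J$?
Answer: $-16448$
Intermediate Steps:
$Z{\left(J,h \right)} = 246 J$ ($Z{\left(J,h \right)} = 6 \left(42 J - J\right) = 6 \cdot 41 J = 246 J$)
$\left(-3875 - -465\right) - Z{\left(53,125 \right)} = \left(-3875 - -465\right) - 246 \cdot 53 = \left(-3875 + 465\right) - 13038 = -3410 - 13038 = -16448$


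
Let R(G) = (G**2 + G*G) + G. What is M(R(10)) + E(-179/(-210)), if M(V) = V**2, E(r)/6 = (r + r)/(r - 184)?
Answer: 1696127952/38461 ≈ 44100.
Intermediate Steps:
R(G) = G + 2*G**2 (R(G) = (G**2 + G**2) + G = 2*G**2 + G = G + 2*G**2)
E(r) = 12*r/(-184 + r) (E(r) = 6*((r + r)/(r - 184)) = 6*((2*r)/(-184 + r)) = 6*(2*r/(-184 + r)) = 12*r/(-184 + r))
M(R(10)) + E(-179/(-210)) = (10*(1 + 2*10))**2 + 12*(-179/(-210))/(-184 - 179/(-210)) = (10*(1 + 20))**2 + 12*(-179*(-1/210))/(-184 - 179*(-1/210)) = (10*21)**2 + 12*(179/210)/(-184 + 179/210) = 210**2 + 12*(179/210)/(-38461/210) = 44100 + 12*(179/210)*(-210/38461) = 44100 - 2148/38461 = 1696127952/38461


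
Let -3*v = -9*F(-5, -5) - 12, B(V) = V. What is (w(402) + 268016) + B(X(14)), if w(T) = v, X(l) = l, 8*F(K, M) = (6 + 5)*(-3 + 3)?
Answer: 268034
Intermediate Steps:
F(K, M) = 0 (F(K, M) = ((6 + 5)*(-3 + 3))/8 = (11*0)/8 = (⅛)*0 = 0)
v = 4 (v = -(-9*0 - 12)/3 = -(0 - 12)/3 = -⅓*(-12) = 4)
w(T) = 4
(w(402) + 268016) + B(X(14)) = (4 + 268016) + 14 = 268020 + 14 = 268034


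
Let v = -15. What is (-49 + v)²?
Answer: 4096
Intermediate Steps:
(-49 + v)² = (-49 - 15)² = (-64)² = 4096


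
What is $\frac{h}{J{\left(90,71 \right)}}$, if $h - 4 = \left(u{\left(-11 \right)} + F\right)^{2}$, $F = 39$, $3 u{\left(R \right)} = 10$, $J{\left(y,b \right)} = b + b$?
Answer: $\frac{16165}{1278} \approx 12.649$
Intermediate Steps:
$J{\left(y,b \right)} = 2 b$
$u{\left(R \right)} = \frac{10}{3}$ ($u{\left(R \right)} = \frac{1}{3} \cdot 10 = \frac{10}{3}$)
$h = \frac{16165}{9}$ ($h = 4 + \left(\frac{10}{3} + 39\right)^{2} = 4 + \left(\frac{127}{3}\right)^{2} = 4 + \frac{16129}{9} = \frac{16165}{9} \approx 1796.1$)
$\frac{h}{J{\left(90,71 \right)}} = \frac{16165}{9 \cdot 2 \cdot 71} = \frac{16165}{9 \cdot 142} = \frac{16165}{9} \cdot \frac{1}{142} = \frac{16165}{1278}$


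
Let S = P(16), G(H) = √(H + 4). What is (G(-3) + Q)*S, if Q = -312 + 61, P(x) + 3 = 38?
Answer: -8750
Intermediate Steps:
P(x) = 35 (P(x) = -3 + 38 = 35)
G(H) = √(4 + H)
Q = -251
S = 35
(G(-3) + Q)*S = (√(4 - 3) - 251)*35 = (√1 - 251)*35 = (1 - 251)*35 = -250*35 = -8750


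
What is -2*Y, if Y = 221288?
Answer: -442576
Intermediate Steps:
-2*Y = -2*221288 = -442576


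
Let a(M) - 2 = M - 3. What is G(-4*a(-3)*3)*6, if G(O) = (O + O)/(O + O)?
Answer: 6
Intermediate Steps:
a(M) = -1 + M (a(M) = 2 + (M - 3) = 2 + (-3 + M) = -1 + M)
G(O) = 1 (G(O) = (2*O)/((2*O)) = (2*O)*(1/(2*O)) = 1)
G(-4*a(-3)*3)*6 = 1*6 = 6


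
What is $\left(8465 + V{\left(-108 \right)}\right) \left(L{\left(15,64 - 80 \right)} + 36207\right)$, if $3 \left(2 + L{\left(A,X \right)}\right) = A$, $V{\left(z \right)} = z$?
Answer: $302606970$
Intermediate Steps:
$L{\left(A,X \right)} = -2 + \frac{A}{3}$
$\left(8465 + V{\left(-108 \right)}\right) \left(L{\left(15,64 - 80 \right)} + 36207\right) = \left(8465 - 108\right) \left(\left(-2 + \frac{1}{3} \cdot 15\right) + 36207\right) = 8357 \left(\left(-2 + 5\right) + 36207\right) = 8357 \left(3 + 36207\right) = 8357 \cdot 36210 = 302606970$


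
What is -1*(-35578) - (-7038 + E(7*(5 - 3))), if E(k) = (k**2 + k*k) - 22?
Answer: 42246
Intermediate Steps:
E(k) = -22 + 2*k**2 (E(k) = (k**2 + k**2) - 22 = 2*k**2 - 22 = -22 + 2*k**2)
-1*(-35578) - (-7038 + E(7*(5 - 3))) = -1*(-35578) - (-7038 + (-22 + 2*(7*(5 - 3))**2)) = 35578 - (-7038 + (-22 + 2*(7*2)**2)) = 35578 - (-7038 + (-22 + 2*14**2)) = 35578 - (-7038 + (-22 + 2*196)) = 35578 - (-7038 + (-22 + 392)) = 35578 - (-7038 + 370) = 35578 - 1*(-6668) = 35578 + 6668 = 42246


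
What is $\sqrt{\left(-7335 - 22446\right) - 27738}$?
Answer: $3 i \sqrt{6391} \approx 239.83 i$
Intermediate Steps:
$\sqrt{\left(-7335 - 22446\right) - 27738} = \sqrt{-29781 - 27738} = \sqrt{-57519} = 3 i \sqrt{6391}$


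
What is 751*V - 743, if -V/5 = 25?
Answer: -94618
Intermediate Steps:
V = -125 (V = -5*25 = -125)
751*V - 743 = 751*(-125) - 743 = -93875 - 743 = -94618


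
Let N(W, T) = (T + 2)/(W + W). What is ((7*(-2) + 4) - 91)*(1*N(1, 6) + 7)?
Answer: -1111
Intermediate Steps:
N(W, T) = (2 + T)/(2*W) (N(W, T) = (2 + T)/((2*W)) = (2 + T)*(1/(2*W)) = (2 + T)/(2*W))
((7*(-2) + 4) - 91)*(1*N(1, 6) + 7) = ((7*(-2) + 4) - 91)*(1*((1/2)*(2 + 6)/1) + 7) = ((-14 + 4) - 91)*(1*((1/2)*1*8) + 7) = (-10 - 91)*(1*4 + 7) = -101*(4 + 7) = -101*11 = -1111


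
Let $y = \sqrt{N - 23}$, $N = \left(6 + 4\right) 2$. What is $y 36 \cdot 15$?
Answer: $540 i \sqrt{3} \approx 935.31 i$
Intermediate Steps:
$N = 20$ ($N = 10 \cdot 2 = 20$)
$y = i \sqrt{3}$ ($y = \sqrt{20 - 23} = \sqrt{-3} = i \sqrt{3} \approx 1.732 i$)
$y 36 \cdot 15 = i \sqrt{3} \cdot 36 \cdot 15 = 36 i \sqrt{3} \cdot 15 = 540 i \sqrt{3}$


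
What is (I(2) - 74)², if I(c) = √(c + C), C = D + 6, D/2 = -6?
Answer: 5472 - 296*I ≈ 5472.0 - 296.0*I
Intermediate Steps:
D = -12 (D = 2*(-6) = -12)
C = -6 (C = -12 + 6 = -6)
I(c) = √(-6 + c) (I(c) = √(c - 6) = √(-6 + c))
(I(2) - 74)² = (√(-6 + 2) - 74)² = (√(-4) - 74)² = (2*I - 74)² = (-74 + 2*I)²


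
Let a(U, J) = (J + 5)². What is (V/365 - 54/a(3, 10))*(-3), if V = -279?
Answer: 5499/1825 ≈ 3.0131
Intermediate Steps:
a(U, J) = (5 + J)²
(V/365 - 54/a(3, 10))*(-3) = (-279/365 - 54/(5 + 10)²)*(-3) = (-279*1/365 - 54/(15²))*(-3) = (-279/365 - 54/225)*(-3) = (-279/365 - 54*1/225)*(-3) = (-279/365 - 6/25)*(-3) = -1833/1825*(-3) = 5499/1825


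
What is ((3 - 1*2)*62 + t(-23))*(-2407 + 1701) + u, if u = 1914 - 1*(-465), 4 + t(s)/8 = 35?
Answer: -216481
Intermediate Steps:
t(s) = 248 (t(s) = -32 + 8*35 = -32 + 280 = 248)
u = 2379 (u = 1914 + 465 = 2379)
((3 - 1*2)*62 + t(-23))*(-2407 + 1701) + u = ((3 - 1*2)*62 + 248)*(-2407 + 1701) + 2379 = ((3 - 2)*62 + 248)*(-706) + 2379 = (1*62 + 248)*(-706) + 2379 = (62 + 248)*(-706) + 2379 = 310*(-706) + 2379 = -218860 + 2379 = -216481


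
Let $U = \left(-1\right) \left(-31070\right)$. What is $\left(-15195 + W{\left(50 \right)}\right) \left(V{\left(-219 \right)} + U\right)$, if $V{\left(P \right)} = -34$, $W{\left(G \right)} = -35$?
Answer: $-472678280$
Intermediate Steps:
$U = 31070$
$\left(-15195 + W{\left(50 \right)}\right) \left(V{\left(-219 \right)} + U\right) = \left(-15195 - 35\right) \left(-34 + 31070\right) = \left(-15230\right) 31036 = -472678280$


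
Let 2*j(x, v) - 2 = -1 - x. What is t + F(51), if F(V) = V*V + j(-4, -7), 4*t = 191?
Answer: 10605/4 ≈ 2651.3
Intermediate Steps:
t = 191/4 (t = (¼)*191 = 191/4 ≈ 47.750)
j(x, v) = ½ - x/2 (j(x, v) = 1 + (-1 - x)/2 = 1 + (-½ - x/2) = ½ - x/2)
F(V) = 5/2 + V² (F(V) = V*V + (½ - ½*(-4)) = V² + (½ + 2) = V² + 5/2 = 5/2 + V²)
t + F(51) = 191/4 + (5/2 + 51²) = 191/4 + (5/2 + 2601) = 191/4 + 5207/2 = 10605/4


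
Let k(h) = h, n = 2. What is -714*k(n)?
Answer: -1428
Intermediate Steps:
-714*k(n) = -714*2 = -1428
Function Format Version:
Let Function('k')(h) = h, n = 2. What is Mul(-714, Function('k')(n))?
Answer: -1428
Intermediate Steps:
Mul(-714, Function('k')(n)) = Mul(-714, 2) = -1428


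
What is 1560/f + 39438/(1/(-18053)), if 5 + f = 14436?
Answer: -10274499880674/14431 ≈ -7.1197e+8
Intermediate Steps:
f = 14431 (f = -5 + 14436 = 14431)
1560/f + 39438/(1/(-18053)) = 1560/14431 + 39438/(1/(-18053)) = 1560*(1/14431) + 39438/(-1/18053) = 1560/14431 + 39438*(-18053) = 1560/14431 - 711974214 = -10274499880674/14431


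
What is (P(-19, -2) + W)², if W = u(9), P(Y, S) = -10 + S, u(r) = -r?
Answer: 441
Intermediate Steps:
W = -9 (W = -1*9 = -9)
(P(-19, -2) + W)² = ((-10 - 2) - 9)² = (-12 - 9)² = (-21)² = 441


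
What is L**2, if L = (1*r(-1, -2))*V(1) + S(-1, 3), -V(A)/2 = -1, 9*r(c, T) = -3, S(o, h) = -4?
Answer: 196/9 ≈ 21.778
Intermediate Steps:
r(c, T) = -1/3 (r(c, T) = (1/9)*(-3) = -1/3)
V(A) = 2 (V(A) = -2*(-1) = 2)
L = -14/3 (L = (1*(-1/3))*2 - 4 = -1/3*2 - 4 = -2/3 - 4 = -14/3 ≈ -4.6667)
L**2 = (-14/3)**2 = 196/9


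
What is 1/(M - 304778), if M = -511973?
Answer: -1/816751 ≈ -1.2244e-6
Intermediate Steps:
1/(M - 304778) = 1/(-511973 - 304778) = 1/(-816751) = -1/816751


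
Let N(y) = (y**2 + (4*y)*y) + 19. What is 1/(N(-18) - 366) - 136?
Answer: -173127/1273 ≈ -136.00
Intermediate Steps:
N(y) = 19 + 5*y**2 (N(y) = (y**2 + 4*y**2) + 19 = 5*y**2 + 19 = 19 + 5*y**2)
1/(N(-18) - 366) - 136 = 1/((19 + 5*(-18)**2) - 366) - 136 = 1/((19 + 5*324) - 366) - 136 = 1/((19 + 1620) - 366) - 136 = 1/(1639 - 366) - 136 = 1/1273 - 136 = -173127/1273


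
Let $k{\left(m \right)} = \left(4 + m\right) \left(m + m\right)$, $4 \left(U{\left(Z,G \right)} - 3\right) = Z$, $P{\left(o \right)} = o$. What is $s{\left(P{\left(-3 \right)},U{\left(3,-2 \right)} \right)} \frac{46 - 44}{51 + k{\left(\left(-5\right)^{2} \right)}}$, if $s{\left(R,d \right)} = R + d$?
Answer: $\frac{3}{3002} \approx 0.00099933$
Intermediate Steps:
$U{\left(Z,G \right)} = 3 + \frac{Z}{4}$
$k{\left(m \right)} = 2 m \left(4 + m\right)$ ($k{\left(m \right)} = \left(4 + m\right) 2 m = 2 m \left(4 + m\right)$)
$s{\left(P{\left(-3 \right)},U{\left(3,-2 \right)} \right)} \frac{46 - 44}{51 + k{\left(\left(-5\right)^{2} \right)}} = \left(-3 + \left(3 + \frac{1}{4} \cdot 3\right)\right) \frac{46 - 44}{51 + 2 \left(-5\right)^{2} \left(4 + \left(-5\right)^{2}\right)} = \left(-3 + \left(3 + \frac{3}{4}\right)\right) \frac{2}{51 + 2 \cdot 25 \left(4 + 25\right)} = \left(-3 + \frac{15}{4}\right) \frac{2}{51 + 2 \cdot 25 \cdot 29} = \frac{3 \frac{2}{51 + 1450}}{4} = \frac{3 \cdot \frac{2}{1501}}{4} = \frac{3 \cdot 2 \cdot \frac{1}{1501}}{4} = \frac{3}{4} \cdot \frac{2}{1501} = \frac{3}{3002}$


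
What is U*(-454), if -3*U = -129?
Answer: -19522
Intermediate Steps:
U = 43 (U = -1/3*(-129) = 43)
U*(-454) = 43*(-454) = -19522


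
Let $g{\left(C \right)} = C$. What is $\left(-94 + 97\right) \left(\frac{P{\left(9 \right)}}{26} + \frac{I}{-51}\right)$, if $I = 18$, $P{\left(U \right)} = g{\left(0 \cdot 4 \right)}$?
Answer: $- \frac{18}{17} \approx -1.0588$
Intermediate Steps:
$P{\left(U \right)} = 0$ ($P{\left(U \right)} = 0 \cdot 4 = 0$)
$\left(-94 + 97\right) \left(\frac{P{\left(9 \right)}}{26} + \frac{I}{-51}\right) = \left(-94 + 97\right) \left(\frac{0}{26} + \frac{18}{-51}\right) = 3 \left(0 \cdot \frac{1}{26} + 18 \left(- \frac{1}{51}\right)\right) = 3 \left(0 - \frac{6}{17}\right) = 3 \left(- \frac{6}{17}\right) = - \frac{18}{17}$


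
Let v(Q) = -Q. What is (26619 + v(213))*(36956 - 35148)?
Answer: 47742048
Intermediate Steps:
(26619 + v(213))*(36956 - 35148) = (26619 - 1*213)*(36956 - 35148) = (26619 - 213)*1808 = 26406*1808 = 47742048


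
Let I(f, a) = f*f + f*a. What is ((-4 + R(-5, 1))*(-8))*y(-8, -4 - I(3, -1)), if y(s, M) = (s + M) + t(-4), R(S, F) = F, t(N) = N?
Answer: -528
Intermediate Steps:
I(f, a) = f² + a*f
y(s, M) = -4 + M + s (y(s, M) = (s + M) - 4 = (M + s) - 4 = -4 + M + s)
((-4 + R(-5, 1))*(-8))*y(-8, -4 - I(3, -1)) = ((-4 + 1)*(-8))*(-4 + (-4 - 3*(-1 + 3)) - 8) = (-3*(-8))*(-4 + (-4 - 3*2) - 8) = 24*(-4 + (-4 - 1*6) - 8) = 24*(-4 + (-4 - 6) - 8) = 24*(-4 - 10 - 8) = 24*(-22) = -528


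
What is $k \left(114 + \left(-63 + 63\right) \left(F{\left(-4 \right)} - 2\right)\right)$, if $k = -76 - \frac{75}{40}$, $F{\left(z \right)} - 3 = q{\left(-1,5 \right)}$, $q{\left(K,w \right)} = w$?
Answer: $- \frac{35511}{4} \approx -8877.8$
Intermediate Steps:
$F{\left(z \right)} = 8$ ($F{\left(z \right)} = 3 + 5 = 8$)
$k = - \frac{623}{8}$ ($k = -76 - 75 \cdot \frac{1}{40} = -76 - \frac{15}{8} = - \frac{623}{8} \approx -77.875$)
$k \left(114 + \left(-63 + 63\right) \left(F{\left(-4 \right)} - 2\right)\right) = - \frac{623 \left(114 + \left(-63 + 63\right) \left(8 - 2\right)\right)}{8} = - \frac{623 \left(114 + 0 \cdot 6\right)}{8} = - \frac{623 \left(114 + 0\right)}{8} = \left(- \frac{623}{8}\right) 114 = - \frac{35511}{4}$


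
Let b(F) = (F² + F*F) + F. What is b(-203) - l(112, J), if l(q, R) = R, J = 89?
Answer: 82126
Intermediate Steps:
b(F) = F + 2*F² (b(F) = (F² + F²) + F = 2*F² + F = F + 2*F²)
b(-203) - l(112, J) = -203*(1 + 2*(-203)) - 1*89 = -203*(1 - 406) - 89 = -203*(-405) - 89 = 82215 - 89 = 82126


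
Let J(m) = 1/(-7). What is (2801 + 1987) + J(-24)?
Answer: 33515/7 ≈ 4787.9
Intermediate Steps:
J(m) = -⅐
(2801 + 1987) + J(-24) = (2801 + 1987) - ⅐ = 4788 - ⅐ = 33515/7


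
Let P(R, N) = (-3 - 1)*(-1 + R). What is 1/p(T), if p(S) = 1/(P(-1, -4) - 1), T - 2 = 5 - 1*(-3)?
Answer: 7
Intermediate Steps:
P(R, N) = 4 - 4*R (P(R, N) = -4*(-1 + R) = 4 - 4*R)
T = 10 (T = 2 + (5 - 1*(-3)) = 2 + (5 + 3) = 2 + 8 = 10)
p(S) = ⅐ (p(S) = 1/((4 - 4*(-1)) - 1) = 1/((4 + 4) - 1) = 1/(8 - 1) = 1/7 = ⅐)
1/p(T) = 1/(⅐) = 7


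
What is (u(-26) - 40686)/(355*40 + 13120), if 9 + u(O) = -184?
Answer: -40879/27320 ≈ -1.4963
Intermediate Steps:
u(O) = -193 (u(O) = -9 - 184 = -193)
(u(-26) - 40686)/(355*40 + 13120) = (-193 - 40686)/(355*40 + 13120) = -40879/(14200 + 13120) = -40879/27320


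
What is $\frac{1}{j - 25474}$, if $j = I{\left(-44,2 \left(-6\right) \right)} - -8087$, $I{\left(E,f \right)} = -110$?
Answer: $- \frac{1}{17497} \approx -5.7153 \cdot 10^{-5}$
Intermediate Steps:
$j = 7977$ ($j = -110 - -8087 = -110 + 8087 = 7977$)
$\frac{1}{j - 25474} = \frac{1}{7977 - 25474} = \frac{1}{-17497} = - \frac{1}{17497}$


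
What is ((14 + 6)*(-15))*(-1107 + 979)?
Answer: 38400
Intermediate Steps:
((14 + 6)*(-15))*(-1107 + 979) = (20*(-15))*(-128) = -300*(-128) = 38400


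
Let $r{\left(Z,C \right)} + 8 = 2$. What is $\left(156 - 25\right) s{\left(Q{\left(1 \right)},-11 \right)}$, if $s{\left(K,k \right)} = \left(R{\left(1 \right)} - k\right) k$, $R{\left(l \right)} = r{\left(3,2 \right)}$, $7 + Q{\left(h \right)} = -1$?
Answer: $-7205$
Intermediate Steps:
$r{\left(Z,C \right)} = -6$ ($r{\left(Z,C \right)} = -8 + 2 = -6$)
$Q{\left(h \right)} = -8$ ($Q{\left(h \right)} = -7 - 1 = -8$)
$R{\left(l \right)} = -6$
$s{\left(K,k \right)} = k \left(-6 - k\right)$ ($s{\left(K,k \right)} = \left(-6 - k\right) k = k \left(-6 - k\right)$)
$\left(156 - 25\right) s{\left(Q{\left(1 \right)},-11 \right)} = \left(156 - 25\right) \left(\left(-1\right) \left(-11\right) \left(6 - 11\right)\right) = 131 \left(\left(-1\right) \left(-11\right) \left(-5\right)\right) = 131 \left(-55\right) = -7205$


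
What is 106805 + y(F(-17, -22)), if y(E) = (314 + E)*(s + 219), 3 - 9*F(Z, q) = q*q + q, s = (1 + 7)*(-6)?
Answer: 151778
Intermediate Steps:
s = -48 (s = 8*(-6) = -48)
F(Z, q) = ⅓ - q/9 - q²/9 (F(Z, q) = ⅓ - (q*q + q)/9 = ⅓ - (q² + q)/9 = ⅓ - (q + q²)/9 = ⅓ + (-q/9 - q²/9) = ⅓ - q/9 - q²/9)
y(E) = 53694 + 171*E (y(E) = (314 + E)*(-48 + 219) = (314 + E)*171 = 53694 + 171*E)
106805 + y(F(-17, -22)) = 106805 + (53694 + 171*(⅓ - ⅑*(-22) - ⅑*(-22)²)) = 106805 + (53694 + 171*(⅓ + 22/9 - ⅑*484)) = 106805 + (53694 + 171*(⅓ + 22/9 - 484/9)) = 106805 + (53694 + 171*(-51)) = 106805 + (53694 - 8721) = 106805 + 44973 = 151778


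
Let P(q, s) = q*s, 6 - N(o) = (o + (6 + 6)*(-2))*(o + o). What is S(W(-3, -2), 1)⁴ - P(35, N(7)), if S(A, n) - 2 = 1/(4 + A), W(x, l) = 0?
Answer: -2179679/256 ≈ -8514.4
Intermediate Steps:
S(A, n) = 2 + 1/(4 + A)
N(o) = 6 - 2*o*(-24 + o) (N(o) = 6 - (o + (6 + 6)*(-2))*(o + o) = 6 - (o + 12*(-2))*2*o = 6 - (o - 24)*2*o = 6 - (-24 + o)*2*o = 6 - 2*o*(-24 + o))
S(W(-3, -2), 1)⁴ - P(35, N(7)) = ((9 + 2*0)/(4 + 0))⁴ - 35*(6 - 2*7² + 48*7) = ((9 + 0)/4)⁴ - 35*(6 - 2*49 + 336) = ((¼)*9)⁴ - 35*(6 - 98 + 336) = (9/4)⁴ - 35*244 = 6561/256 - 1*8540 = 6561/256 - 8540 = -2179679/256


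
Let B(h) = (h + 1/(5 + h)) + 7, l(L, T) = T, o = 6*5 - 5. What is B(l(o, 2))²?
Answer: 4096/49 ≈ 83.592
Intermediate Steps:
o = 25 (o = 30 - 5 = 25)
B(h) = 7 + h + 1/(5 + h)
B(l(o, 2))² = ((36 + 2² + 12*2)/(5 + 2))² = ((36 + 4 + 24)/7)² = ((⅐)*64)² = (64/7)² = 4096/49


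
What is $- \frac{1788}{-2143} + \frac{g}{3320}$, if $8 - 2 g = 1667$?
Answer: $\frac{8317083}{14229520} \approx 0.58449$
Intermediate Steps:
$g = - \frac{1659}{2}$ ($g = 4 - \frac{1667}{2} = - \frac{1659}{2} \approx -829.5$)
$- \frac{1788}{-2143} + \frac{g}{3320} = - \frac{1788}{-2143} - \frac{1659}{2 \cdot 3320} = \left(-1788\right) \left(- \frac{1}{2143}\right) - \frac{1659}{6640} = \frac{1788}{2143} - \frac{1659}{6640} = \frac{8317083}{14229520}$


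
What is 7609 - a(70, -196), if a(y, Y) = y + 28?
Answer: 7511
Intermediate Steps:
a(y, Y) = 28 + y
7609 - a(70, -196) = 7609 - (28 + 70) = 7609 - 1*98 = 7609 - 98 = 7511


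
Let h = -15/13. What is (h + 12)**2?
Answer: 19881/169 ≈ 117.64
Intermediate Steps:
h = -15/13 (h = -15*1/13 = -15/13 ≈ -1.1538)
(h + 12)**2 = (-15/13 + 12)**2 = (141/13)**2 = 19881/169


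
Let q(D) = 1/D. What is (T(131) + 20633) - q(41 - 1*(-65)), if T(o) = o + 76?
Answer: 2209039/106 ≈ 20840.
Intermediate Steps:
T(o) = 76 + o
(T(131) + 20633) - q(41 - 1*(-65)) = ((76 + 131) + 20633) - 1/(41 - 1*(-65)) = (207 + 20633) - 1/(41 + 65) = 20840 - 1/106 = 2209039/106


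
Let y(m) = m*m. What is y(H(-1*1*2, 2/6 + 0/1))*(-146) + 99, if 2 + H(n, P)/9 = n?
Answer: -189117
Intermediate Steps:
H(n, P) = -18 + 9*n
y(m) = m²
y(H(-1*1*2, 2/6 + 0/1))*(-146) + 99 = (-18 + 9*(-1*1*2))²*(-146) + 99 = (-18 + 9*(-1*2))²*(-146) + 99 = (-18 + 9*(-2))²*(-146) + 99 = (-18 - 18)²*(-146) + 99 = (-36)²*(-146) + 99 = 1296*(-146) + 99 = -189216 + 99 = -189117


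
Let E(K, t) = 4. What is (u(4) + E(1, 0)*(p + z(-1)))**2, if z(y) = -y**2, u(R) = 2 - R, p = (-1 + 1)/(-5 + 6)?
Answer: 36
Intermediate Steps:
p = 0 (p = 0/1 = 0*1 = 0)
(u(4) + E(1, 0)*(p + z(-1)))**2 = ((2 - 1*4) + 4*(0 - 1*(-1)**2))**2 = ((2 - 4) + 4*(0 - 1*1))**2 = (-2 + 4*(0 - 1))**2 = (-2 + 4*(-1))**2 = (-2 - 4)**2 = (-6)**2 = 36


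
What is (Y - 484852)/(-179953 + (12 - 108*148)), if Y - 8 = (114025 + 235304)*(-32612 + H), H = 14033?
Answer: 1298133667/39185 ≈ 33128.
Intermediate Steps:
Y = -6490183483 (Y = 8 + (114025 + 235304)*(-32612 + 14033) = 8 + 349329*(-18579) = 8 - 6490183491 = -6490183483)
(Y - 484852)/(-179953 + (12 - 108*148)) = (-6490183483 - 484852)/(-179953 + (12 - 108*148)) = -6490668335/(-179953 + (12 - 15984)) = -6490668335/(-179953 - 15972) = -6490668335/(-195925) = -6490668335*(-1/195925) = 1298133667/39185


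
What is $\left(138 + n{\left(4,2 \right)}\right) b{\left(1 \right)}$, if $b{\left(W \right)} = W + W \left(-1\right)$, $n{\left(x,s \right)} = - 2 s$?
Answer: $0$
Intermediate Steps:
$b{\left(W \right)} = 0$ ($b{\left(W \right)} = W - W = 0$)
$\left(138 + n{\left(4,2 \right)}\right) b{\left(1 \right)} = \left(138 - 4\right) 0 = 134 \cdot 0 = 0$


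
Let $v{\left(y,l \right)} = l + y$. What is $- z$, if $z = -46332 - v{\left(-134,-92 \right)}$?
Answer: $46106$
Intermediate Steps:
$z = -46106$ ($z = -46332 - \left(-92 - 134\right) = -46332 - -226 = -46332 + 226 = -46106$)
$- z = \left(-1\right) \left(-46106\right) = 46106$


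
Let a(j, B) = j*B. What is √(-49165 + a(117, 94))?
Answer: I*√38167 ≈ 195.36*I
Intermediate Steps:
a(j, B) = B*j
√(-49165 + a(117, 94)) = √(-49165 + 94*117) = √(-49165 + 10998) = √(-38167) = I*√38167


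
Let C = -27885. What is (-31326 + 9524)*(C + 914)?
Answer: 588021742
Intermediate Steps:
(-31326 + 9524)*(C + 914) = (-31326 + 9524)*(-27885 + 914) = -21802*(-26971) = 588021742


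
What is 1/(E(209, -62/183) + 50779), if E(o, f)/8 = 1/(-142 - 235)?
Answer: 377/19143675 ≈ 1.9693e-5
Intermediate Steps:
E(o, f) = -8/377 (E(o, f) = 8/(-142 - 235) = 8/(-377) = 8*(-1/377) = -8/377)
1/(E(209, -62/183) + 50779) = 1/(-8/377 + 50779) = 1/(19143675/377) = 377/19143675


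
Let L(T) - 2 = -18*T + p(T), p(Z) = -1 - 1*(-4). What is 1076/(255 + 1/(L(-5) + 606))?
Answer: 188569/44689 ≈ 4.2196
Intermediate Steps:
p(Z) = 3 (p(Z) = -1 + 4 = 3)
L(T) = 5 - 18*T (L(T) = 2 + (-18*T + 3) = 2 + (3 - 18*T) = 5 - 18*T)
1076/(255 + 1/(L(-5) + 606)) = 1076/(255 + 1/((5 - 18*(-5)) + 606)) = 1076/(255 + 1/((5 + 90) + 606)) = 1076/(255 + 1/(95 + 606)) = 1076/(255 + 1/701) = 1076/(178756/701) = (701/178756)*1076 = 188569/44689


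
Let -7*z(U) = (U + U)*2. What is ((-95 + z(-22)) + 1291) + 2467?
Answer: 25729/7 ≈ 3675.6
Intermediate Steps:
z(U) = -4*U/7 (z(U) = -(U + U)*2/7 = -2*U*2/7 = -4*U/7)
((-95 + z(-22)) + 1291) + 2467 = ((-95 - 4/7*(-22)) + 1291) + 2467 = ((-95 + 88/7) + 1291) + 2467 = (-577/7 + 1291) + 2467 = 8460/7 + 2467 = 25729/7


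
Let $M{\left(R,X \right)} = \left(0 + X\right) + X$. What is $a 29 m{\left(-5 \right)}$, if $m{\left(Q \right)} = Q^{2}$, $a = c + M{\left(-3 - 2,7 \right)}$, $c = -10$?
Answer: $2900$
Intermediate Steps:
$M{\left(R,X \right)} = 2 X$ ($M{\left(R,X \right)} = X + X = 2 X$)
$a = 4$ ($a = -10 + 2 \cdot 7 = -10 + 14 = 4$)
$a 29 m{\left(-5 \right)} = 4 \cdot 29 \left(-5\right)^{2} = 116 \cdot 25 = 2900$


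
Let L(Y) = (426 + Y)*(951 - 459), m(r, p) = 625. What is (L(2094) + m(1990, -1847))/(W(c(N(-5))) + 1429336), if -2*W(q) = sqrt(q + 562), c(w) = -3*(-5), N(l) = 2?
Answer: 7092165124960/8172005603007 + 2480930*sqrt(577)/8172005603007 ≈ 0.86787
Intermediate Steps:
L(Y) = 209592 + 492*Y (L(Y) = (426 + Y)*492 = 209592 + 492*Y)
c(w) = 15
W(q) = -sqrt(562 + q)/2 (W(q) = -sqrt(q + 562)/2 = -sqrt(562 + q)/2)
(L(2094) + m(1990, -1847))/(W(c(N(-5))) + 1429336) = ((209592 + 492*2094) + 625)/(-sqrt(562 + 15)/2 + 1429336) = ((209592 + 1030248) + 625)/(-sqrt(577)/2 + 1429336) = (1239840 + 625)/(1429336 - sqrt(577)/2) = 1240465/(1429336 - sqrt(577)/2)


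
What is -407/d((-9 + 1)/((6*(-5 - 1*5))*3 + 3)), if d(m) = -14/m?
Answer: 1628/1239 ≈ 1.3140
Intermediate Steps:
-407/d((-9 + 1)/((6*(-5 - 1*5))*3 + 3)) = -407*(-(-9 + 1)/(14*((6*(-5 - 1*5))*3 + 3))) = -407*4/(7*((6*(-5 - 5))*3 + 3)) = -407*4/(7*((6*(-10))*3 + 3)) = -407*4/(7*(-60*3 + 3)) = -407*4/(7*(-180 + 3)) = -407/((-14/((-8/(-177))))) = -407/((-14/((-8*(-1/177))))) = -407/((-14/8/177)) = -407/((-14*177/8)) = -407/(-1239/4) = -407*(-4/1239) = 1628/1239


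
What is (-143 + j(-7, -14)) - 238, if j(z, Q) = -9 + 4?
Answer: -386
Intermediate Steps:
j(z, Q) = -5
(-143 + j(-7, -14)) - 238 = (-143 - 5) - 238 = -148 - 238 = -386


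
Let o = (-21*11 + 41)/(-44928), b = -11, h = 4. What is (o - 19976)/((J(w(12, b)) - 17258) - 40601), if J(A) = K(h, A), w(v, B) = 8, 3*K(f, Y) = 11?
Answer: 448740769/1299662208 ≈ 0.34527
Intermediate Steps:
K(f, Y) = 11/3 (K(f, Y) = (1/3)*11 = 11/3)
J(A) = 11/3
o = 95/22464 (o = (-231 + 41)*(-1/44928) = -190*(-1/44928) = 95/22464 ≈ 0.0042290)
(o - 19976)/((J(w(12, b)) - 17258) - 40601) = (95/22464 - 19976)/((11/3 - 17258) - 40601) = -448740769/(22464*(-51763/3 - 40601)) = -448740769/(22464*(-173566/3)) = -448740769/22464*(-3/173566) = 448740769/1299662208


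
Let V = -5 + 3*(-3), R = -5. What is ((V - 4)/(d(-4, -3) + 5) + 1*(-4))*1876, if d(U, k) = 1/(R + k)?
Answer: -187600/13 ≈ -14431.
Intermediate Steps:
V = -14 (V = -5 - 9 = -14)
d(U, k) = 1/(-5 + k)
((V - 4)/(d(-4, -3) + 5) + 1*(-4))*1876 = ((-14 - 4)/(1/(-5 - 3) + 5) + 1*(-4))*1876 = (-18/(1/(-8) + 5) - 4)*1876 = (-18/(-⅛ + 5) - 4)*1876 = (-18/39/8 - 4)*1876 = (-18*8/39 - 4)*1876 = (-48/13 - 4)*1876 = -100/13*1876 = -187600/13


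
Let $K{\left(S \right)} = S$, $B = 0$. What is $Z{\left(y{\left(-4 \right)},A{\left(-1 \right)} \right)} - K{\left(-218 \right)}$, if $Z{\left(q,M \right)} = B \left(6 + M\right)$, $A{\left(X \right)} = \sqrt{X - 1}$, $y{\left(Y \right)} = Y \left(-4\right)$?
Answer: $218$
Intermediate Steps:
$y{\left(Y \right)} = - 4 Y$
$A{\left(X \right)} = \sqrt{-1 + X}$
$Z{\left(q,M \right)} = 0$ ($Z{\left(q,M \right)} = 0 \left(6 + M\right) = 0$)
$Z{\left(y{\left(-4 \right)},A{\left(-1 \right)} \right)} - K{\left(-218 \right)} = 0 - -218 = 0 + 218 = 218$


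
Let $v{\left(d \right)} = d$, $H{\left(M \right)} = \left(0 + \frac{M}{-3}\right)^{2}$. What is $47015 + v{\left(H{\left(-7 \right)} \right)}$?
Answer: $\frac{423184}{9} \approx 47020.0$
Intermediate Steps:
$H{\left(M \right)} = \frac{M^{2}}{9}$ ($H{\left(M \right)} = \left(0 + M \left(- \frac{1}{3}\right)\right)^{2} = \left(0 - \frac{M}{3}\right)^{2} = \left(- \frac{M}{3}\right)^{2} = \frac{M^{2}}{9}$)
$47015 + v{\left(H{\left(-7 \right)} \right)} = 47015 + \frac{\left(-7\right)^{2}}{9} = 47015 + \frac{1}{9} \cdot 49 = 47015 + \frac{49}{9} = \frac{423184}{9}$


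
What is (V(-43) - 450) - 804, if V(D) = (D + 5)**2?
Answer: 190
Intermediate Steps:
V(D) = (5 + D)**2
(V(-43) - 450) - 804 = ((5 - 43)**2 - 450) - 804 = ((-38)**2 - 450) - 804 = (1444 - 450) - 804 = 994 - 804 = 190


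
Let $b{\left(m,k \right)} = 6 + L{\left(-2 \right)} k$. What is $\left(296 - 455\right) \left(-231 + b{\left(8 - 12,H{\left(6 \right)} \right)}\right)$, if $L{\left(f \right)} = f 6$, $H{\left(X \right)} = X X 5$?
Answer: $379215$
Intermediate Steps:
$H{\left(X \right)} = 5 X^{2}$ ($H{\left(X \right)} = X^{2} \cdot 5 = 5 X^{2}$)
$L{\left(f \right)} = 6 f$
$b{\left(m,k \right)} = 6 - 12 k$ ($b{\left(m,k \right)} = 6 + 6 \left(-2\right) k = 6 - 12 k$)
$\left(296 - 455\right) \left(-231 + b{\left(8 - 12,H{\left(6 \right)} \right)}\right) = \left(296 - 455\right) \left(-231 + \left(6 - 12 \cdot 5 \cdot 6^{2}\right)\right) = - 159 \left(-231 + \left(6 - 12 \cdot 5 \cdot 36\right)\right) = - 159 \left(-231 + \left(6 - 2160\right)\right) = - 159 \left(-231 - 2154\right) = \left(-159\right) \left(-2385\right) = 379215$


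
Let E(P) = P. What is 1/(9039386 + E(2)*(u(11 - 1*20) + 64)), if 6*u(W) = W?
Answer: 1/9039511 ≈ 1.1063e-7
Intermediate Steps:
u(W) = W/6
1/(9039386 + E(2)*(u(11 - 1*20) + 64)) = 1/(9039386 + 2*((11 - 1*20)/6 + 64)) = 1/(9039386 + 2*((11 - 20)/6 + 64)) = 1/(9039386 + 2*((1/6)*(-9) + 64)) = 1/(9039386 + 2*(-3/2 + 64)) = 1/(9039386 + 2*(125/2)) = 1/(9039386 + 125) = 1/9039511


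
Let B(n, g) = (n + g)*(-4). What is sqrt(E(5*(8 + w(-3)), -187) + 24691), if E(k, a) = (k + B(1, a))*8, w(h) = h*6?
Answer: sqrt(30243) ≈ 173.91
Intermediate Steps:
w(h) = 6*h
B(n, g) = -4*g - 4*n (B(n, g) = (g + n)*(-4) = -4*g - 4*n)
E(k, a) = -32 - 32*a + 8*k (E(k, a) = (k + (-4*a - 4*1))*8 = (k + (-4*a - 4))*8 = (k + (-4 - 4*a))*8 = (-4 + k - 4*a)*8 = -32 - 32*a + 8*k)
sqrt(E(5*(8 + w(-3)), -187) + 24691) = sqrt((-32 - 32*(-187) + 8*(5*(8 + 6*(-3)))) + 24691) = sqrt((-32 + 5984 + 8*(5*(8 - 18))) + 24691) = sqrt((-32 + 5984 + 8*(5*(-10))) + 24691) = sqrt((-32 + 5984 + 8*(-50)) + 24691) = sqrt((-32 + 5984 - 400) + 24691) = sqrt(5552 + 24691) = sqrt(30243)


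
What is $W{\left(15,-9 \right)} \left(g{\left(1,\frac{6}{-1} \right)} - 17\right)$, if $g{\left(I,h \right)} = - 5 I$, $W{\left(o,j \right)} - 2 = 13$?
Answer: $-330$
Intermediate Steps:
$W{\left(o,j \right)} = 15$ ($W{\left(o,j \right)} = 2 + 13 = 15$)
$W{\left(15,-9 \right)} \left(g{\left(1,\frac{6}{-1} \right)} - 17\right) = 15 \left(\left(-5\right) 1 - 17\right) = 15 \left(-5 - 17\right) = 15 \left(-22\right) = -330$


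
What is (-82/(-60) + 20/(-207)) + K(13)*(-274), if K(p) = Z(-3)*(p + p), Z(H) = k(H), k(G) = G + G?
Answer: 88482709/2070 ≈ 42745.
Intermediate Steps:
k(G) = 2*G
Z(H) = 2*H
K(p) = -12*p (K(p) = (2*(-3))*(p + p) = -12*p)
(-82/(-60) + 20/(-207)) + K(13)*(-274) = (-82/(-60) + 20/(-207)) - 12*13*(-274) = (-82*(-1/60) + 20*(-1/207)) - 156*(-274) = (41/30 - 20/207) + 42744 = 2629/2070 + 42744 = 88482709/2070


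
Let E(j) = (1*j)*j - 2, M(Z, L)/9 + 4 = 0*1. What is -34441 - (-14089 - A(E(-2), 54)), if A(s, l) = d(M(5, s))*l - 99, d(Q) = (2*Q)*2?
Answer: -28227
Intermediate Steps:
M(Z, L) = -36 (M(Z, L) = -36 + 9*(0*1) = -36 + 9*0 = -36 + 0 = -36)
E(j) = -2 + j² (E(j) = j*j - 2 = j² - 2 = -2 + j²)
d(Q) = 4*Q
A(s, l) = -99 - 144*l (A(s, l) = (4*(-36))*l - 99 = -144*l - 99 = -99 - 144*l)
-34441 - (-14089 - A(E(-2), 54)) = -34441 - (-14089 - (-99 - 144*54)) = -34441 - (-14089 - (-99 - 7776)) = -34441 - (-14089 - 1*(-7875)) = -34441 - (-14089 + 7875) = -34441 - 1*(-6214) = -34441 + 6214 = -28227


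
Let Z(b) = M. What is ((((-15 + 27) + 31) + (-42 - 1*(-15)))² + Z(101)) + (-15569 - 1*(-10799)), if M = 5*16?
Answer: -4434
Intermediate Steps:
M = 80
Z(b) = 80
((((-15 + 27) + 31) + (-42 - 1*(-15)))² + Z(101)) + (-15569 - 1*(-10799)) = ((((-15 + 27) + 31) + (-42 - 1*(-15)))² + 80) + (-15569 - 1*(-10799)) = (((12 + 31) + (-42 + 15))² + 80) + (-15569 + 10799) = ((43 - 27)² + 80) - 4770 = (16² + 80) - 4770 = (256 + 80) - 4770 = 336 - 4770 = -4434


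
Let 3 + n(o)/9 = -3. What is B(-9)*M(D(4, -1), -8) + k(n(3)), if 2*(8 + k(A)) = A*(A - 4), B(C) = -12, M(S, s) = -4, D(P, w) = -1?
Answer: 1606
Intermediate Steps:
n(o) = -54 (n(o) = -27 + 9*(-3) = -27 - 27 = -54)
k(A) = -8 + A*(-4 + A)/2 (k(A) = -8 + (A*(A - 4))/2 = -8 + (A*(-4 + A))/2 = -8 + A*(-4 + A)/2)
B(-9)*M(D(4, -1), -8) + k(n(3)) = -12*(-4) + (-8 + (½)*(-54)² - 2*(-54)) = 48 + (-8 + (½)*2916 + 108) = 48 + (-8 + 1458 + 108) = 48 + 1558 = 1606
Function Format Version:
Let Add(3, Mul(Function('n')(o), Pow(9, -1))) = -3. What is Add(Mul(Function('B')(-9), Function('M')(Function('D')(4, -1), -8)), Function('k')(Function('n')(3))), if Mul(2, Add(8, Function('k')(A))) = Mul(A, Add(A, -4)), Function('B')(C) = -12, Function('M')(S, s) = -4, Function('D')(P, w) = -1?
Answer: 1606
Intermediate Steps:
Function('n')(o) = -54 (Function('n')(o) = Add(-27, Mul(9, -3)) = Add(-27, -27) = -54)
Function('k')(A) = Add(-8, Mul(Rational(1, 2), A, Add(-4, A))) (Function('k')(A) = Add(-8, Mul(Rational(1, 2), Mul(A, Add(A, -4)))) = Add(-8, Mul(Rational(1, 2), Mul(A, Add(-4, A)))) = Add(-8, Mul(Rational(1, 2), A, Add(-4, A))))
Add(Mul(Function('B')(-9), Function('M')(Function('D')(4, -1), -8)), Function('k')(Function('n')(3))) = Add(Mul(-12, -4), Add(-8, Mul(Rational(1, 2), Pow(-54, 2)), Mul(-2, -54))) = Add(48, Add(-8, Mul(Rational(1, 2), 2916), 108)) = Add(48, Add(-8, 1458, 108)) = Add(48, 1558) = 1606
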